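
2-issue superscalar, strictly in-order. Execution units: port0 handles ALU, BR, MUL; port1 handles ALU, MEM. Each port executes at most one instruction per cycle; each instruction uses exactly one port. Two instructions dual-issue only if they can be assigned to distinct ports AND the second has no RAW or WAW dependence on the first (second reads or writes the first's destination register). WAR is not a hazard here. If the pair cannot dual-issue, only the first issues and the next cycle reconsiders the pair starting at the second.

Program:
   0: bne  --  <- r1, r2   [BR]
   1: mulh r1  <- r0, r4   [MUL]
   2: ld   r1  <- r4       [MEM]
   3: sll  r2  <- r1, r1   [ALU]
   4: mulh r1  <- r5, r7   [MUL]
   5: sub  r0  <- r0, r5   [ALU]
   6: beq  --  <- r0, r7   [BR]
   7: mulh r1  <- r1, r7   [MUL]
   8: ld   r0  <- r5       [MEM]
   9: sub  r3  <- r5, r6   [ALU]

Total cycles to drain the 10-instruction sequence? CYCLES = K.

c0: i0 bne  no-port BR/MUL
c1: i1 mulh  WAW r1
c2: i2 ld  RAW r1
c3: i3+i4 sll mulh  dual
c4: i5 sub  RAW r0
c5: i6 beq  no-port BR/MUL
c6: i7+i8 mulh ld  dual
c7: i9 sub  tail

CYCLES = 8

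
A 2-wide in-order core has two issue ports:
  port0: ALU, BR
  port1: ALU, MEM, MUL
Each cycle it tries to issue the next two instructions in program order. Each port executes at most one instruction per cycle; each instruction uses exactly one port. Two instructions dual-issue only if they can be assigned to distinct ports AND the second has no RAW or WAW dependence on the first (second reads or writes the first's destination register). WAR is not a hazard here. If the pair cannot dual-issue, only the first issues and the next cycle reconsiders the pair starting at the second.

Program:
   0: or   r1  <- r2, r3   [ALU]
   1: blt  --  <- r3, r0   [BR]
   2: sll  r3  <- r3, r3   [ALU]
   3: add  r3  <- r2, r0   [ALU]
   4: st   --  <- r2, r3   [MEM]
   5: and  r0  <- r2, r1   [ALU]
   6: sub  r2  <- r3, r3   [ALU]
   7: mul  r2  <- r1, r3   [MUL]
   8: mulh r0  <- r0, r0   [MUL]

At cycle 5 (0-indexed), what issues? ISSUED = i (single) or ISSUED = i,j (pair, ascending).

ISSUED = 7

0. or.ALU blt.BR @i0/i1  | dual
1. sll.ALU @i2  | WAW r3
2. add.ALU @i3  | RAW r3
3. st.MEM and.ALU @i4/i5  | dual
4. sub.ALU @i6  | WAW r2
5. mul.MUL @i7  | no-port MUL/MUL
6. mulh.MUL @i8  | tail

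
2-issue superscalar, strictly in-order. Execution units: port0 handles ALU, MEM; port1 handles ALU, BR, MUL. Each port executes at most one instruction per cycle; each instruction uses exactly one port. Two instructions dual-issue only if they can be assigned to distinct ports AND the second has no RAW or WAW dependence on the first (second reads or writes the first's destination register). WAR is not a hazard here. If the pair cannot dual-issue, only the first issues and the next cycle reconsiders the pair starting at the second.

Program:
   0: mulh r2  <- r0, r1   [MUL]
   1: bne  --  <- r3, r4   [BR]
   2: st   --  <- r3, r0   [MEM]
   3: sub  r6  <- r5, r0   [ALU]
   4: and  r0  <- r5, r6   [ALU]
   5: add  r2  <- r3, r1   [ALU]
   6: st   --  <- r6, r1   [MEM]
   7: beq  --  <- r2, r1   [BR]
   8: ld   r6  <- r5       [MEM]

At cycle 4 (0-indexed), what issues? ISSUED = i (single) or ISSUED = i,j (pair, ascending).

#0 head=0: mulh i0 no-port MUL/BR
#1 head=1: bne;st i1+i2 pair
#2 head=3: sub i3 RAW r6
#3 head=4: and;add i4+i5 pair
#4 head=6: st;beq i6+i7 pair
#5 head=8: ld i8 tail

ISSUED = 6,7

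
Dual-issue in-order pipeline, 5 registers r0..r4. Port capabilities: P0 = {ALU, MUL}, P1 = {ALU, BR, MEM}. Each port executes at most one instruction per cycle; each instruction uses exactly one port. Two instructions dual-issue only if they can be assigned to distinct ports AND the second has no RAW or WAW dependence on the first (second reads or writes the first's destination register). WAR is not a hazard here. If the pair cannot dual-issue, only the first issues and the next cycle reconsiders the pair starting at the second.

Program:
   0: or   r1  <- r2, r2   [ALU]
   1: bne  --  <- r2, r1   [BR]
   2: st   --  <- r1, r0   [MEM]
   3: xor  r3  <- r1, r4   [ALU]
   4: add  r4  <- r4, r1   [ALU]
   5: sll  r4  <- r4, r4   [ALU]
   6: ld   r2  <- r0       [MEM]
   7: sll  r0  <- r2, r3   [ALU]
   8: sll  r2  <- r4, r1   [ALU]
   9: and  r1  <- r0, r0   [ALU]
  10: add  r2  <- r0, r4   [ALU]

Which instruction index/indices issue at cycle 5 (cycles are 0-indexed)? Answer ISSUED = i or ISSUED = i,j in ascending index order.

ISSUED = 7,8

c0: i0 or  RAW r1
c1: i1 bne  no-port BR/MEM
c2: i2&i3 st/xor  dual
c3: i4 add  RAW+WAW r4
c4: i5&i6 sll/ld  dual
c5: i7&i8 sll/sll  dual
c6: i9&i10 and/add  dual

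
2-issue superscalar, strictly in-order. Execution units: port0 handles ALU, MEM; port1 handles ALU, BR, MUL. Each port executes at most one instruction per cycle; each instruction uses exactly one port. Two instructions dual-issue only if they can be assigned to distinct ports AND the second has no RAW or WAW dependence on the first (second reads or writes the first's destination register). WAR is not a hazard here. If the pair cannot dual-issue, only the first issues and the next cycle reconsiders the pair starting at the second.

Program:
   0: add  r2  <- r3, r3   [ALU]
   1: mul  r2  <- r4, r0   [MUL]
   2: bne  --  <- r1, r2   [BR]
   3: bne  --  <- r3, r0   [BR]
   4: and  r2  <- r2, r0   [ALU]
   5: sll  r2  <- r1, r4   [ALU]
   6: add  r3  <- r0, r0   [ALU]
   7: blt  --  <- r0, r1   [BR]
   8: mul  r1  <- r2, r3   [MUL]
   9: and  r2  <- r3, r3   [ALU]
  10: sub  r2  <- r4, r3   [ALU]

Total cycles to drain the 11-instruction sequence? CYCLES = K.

c0: i0 add  WAW r2
c1: i1 mul  no-port MUL/BR
c2: i2 bne  no-port BR/BR
c3: i3/i4 bne/and  2-wide
c4: i5/i6 sll/add  2-wide
c5: i7 blt  no-port BR/MUL
c6: i8/i9 mul/and  2-wide
c7: i10 sub  tail

CYCLES = 8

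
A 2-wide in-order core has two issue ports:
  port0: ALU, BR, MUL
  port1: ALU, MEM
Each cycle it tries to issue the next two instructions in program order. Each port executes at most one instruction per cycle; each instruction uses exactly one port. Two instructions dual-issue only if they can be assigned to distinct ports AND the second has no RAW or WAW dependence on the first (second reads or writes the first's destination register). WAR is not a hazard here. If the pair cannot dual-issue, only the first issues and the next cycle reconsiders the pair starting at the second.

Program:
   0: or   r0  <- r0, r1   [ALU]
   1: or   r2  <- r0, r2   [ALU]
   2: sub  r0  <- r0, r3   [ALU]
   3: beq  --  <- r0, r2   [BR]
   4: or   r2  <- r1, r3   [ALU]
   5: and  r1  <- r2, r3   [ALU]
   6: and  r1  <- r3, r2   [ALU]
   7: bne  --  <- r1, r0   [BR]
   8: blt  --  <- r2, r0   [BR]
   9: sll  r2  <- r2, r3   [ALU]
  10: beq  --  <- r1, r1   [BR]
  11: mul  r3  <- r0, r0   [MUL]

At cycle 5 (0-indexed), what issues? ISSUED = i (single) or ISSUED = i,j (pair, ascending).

ISSUED = 7

0. or @i0  | RAW r0
1. or+sub @i1,i2  | pair
2. beq+or @i3,i4  | pair
3. and @i5  | WAW r1
4. and @i6  | RAW r1
5. bne @i7  | no-port BR/BR
6. blt+sll @i8,i9  | pair
7. beq @i10  | no-port BR/MUL
8. mul @i11  | tail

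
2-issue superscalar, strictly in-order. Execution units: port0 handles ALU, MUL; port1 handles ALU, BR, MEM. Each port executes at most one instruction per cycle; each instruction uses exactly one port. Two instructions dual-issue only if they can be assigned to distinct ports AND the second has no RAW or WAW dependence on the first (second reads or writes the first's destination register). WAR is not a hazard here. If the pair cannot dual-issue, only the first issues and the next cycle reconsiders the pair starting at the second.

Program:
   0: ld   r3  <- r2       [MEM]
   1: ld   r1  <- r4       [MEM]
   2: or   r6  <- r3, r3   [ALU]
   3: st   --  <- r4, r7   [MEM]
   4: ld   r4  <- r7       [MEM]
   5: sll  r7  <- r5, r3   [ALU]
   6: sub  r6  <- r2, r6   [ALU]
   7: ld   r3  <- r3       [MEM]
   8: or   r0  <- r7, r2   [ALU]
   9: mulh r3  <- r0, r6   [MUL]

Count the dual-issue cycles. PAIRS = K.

PAIRS = 3

c0: i0 ld  no-port MEM/MEM
c1: i1&i2 ld or  dual
c2: i3 st  no-port MEM/MEM
c3: i4&i5 ld sll  dual
c4: i6&i7 sub ld  dual
c5: i8 or  RAW r0
c6: i9 mulh  tail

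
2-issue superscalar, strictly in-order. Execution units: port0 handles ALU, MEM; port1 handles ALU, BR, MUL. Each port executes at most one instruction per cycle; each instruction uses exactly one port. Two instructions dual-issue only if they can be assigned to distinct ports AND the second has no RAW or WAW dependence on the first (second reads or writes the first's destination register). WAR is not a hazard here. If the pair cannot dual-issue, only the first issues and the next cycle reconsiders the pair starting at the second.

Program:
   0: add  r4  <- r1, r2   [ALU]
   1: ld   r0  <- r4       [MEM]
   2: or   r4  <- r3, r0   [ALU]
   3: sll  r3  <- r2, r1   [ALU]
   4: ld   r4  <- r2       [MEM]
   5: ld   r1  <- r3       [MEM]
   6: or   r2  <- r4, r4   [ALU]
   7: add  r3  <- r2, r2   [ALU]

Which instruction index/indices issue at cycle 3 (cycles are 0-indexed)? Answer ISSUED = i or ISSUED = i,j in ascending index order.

ISSUED = 4

  cy0 -> i0 (add.ALU) RAW r4
  cy1 -> i1 (ld.MEM) RAW r0
  cy2 -> i2,i3 (or.ALU;sll.ALU) pair
  cy3 -> i4 (ld.MEM) no-port MEM/MEM
  cy4 -> i5,i6 (ld.MEM;or.ALU) pair
  cy5 -> i7 (add.ALU) tail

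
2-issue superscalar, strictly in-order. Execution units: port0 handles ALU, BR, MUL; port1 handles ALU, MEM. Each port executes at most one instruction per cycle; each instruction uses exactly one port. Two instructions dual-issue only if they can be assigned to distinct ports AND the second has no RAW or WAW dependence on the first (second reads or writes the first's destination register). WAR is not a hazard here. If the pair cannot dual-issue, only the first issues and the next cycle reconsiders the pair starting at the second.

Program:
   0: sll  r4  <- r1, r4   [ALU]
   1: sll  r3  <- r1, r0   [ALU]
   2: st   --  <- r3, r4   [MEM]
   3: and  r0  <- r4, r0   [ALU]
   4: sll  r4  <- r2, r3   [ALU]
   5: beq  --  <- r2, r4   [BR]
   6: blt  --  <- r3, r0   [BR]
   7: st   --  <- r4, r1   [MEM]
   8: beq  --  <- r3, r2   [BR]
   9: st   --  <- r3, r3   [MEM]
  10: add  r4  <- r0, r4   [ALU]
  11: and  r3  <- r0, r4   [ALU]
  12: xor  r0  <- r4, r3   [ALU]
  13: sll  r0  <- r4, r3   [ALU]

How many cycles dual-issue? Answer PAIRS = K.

PAIRS = 4

0. sll sll @i0/i1  | dual
1. st and @i2/i3  | dual
2. sll @i4  | RAW r4
3. beq @i5  | no-port BR/BR
4. blt st @i6/i7  | dual
5. beq st @i8/i9  | dual
6. add @i10  | RAW r4
7. and @i11  | RAW r3
8. xor @i12  | WAW r0
9. sll @i13  | tail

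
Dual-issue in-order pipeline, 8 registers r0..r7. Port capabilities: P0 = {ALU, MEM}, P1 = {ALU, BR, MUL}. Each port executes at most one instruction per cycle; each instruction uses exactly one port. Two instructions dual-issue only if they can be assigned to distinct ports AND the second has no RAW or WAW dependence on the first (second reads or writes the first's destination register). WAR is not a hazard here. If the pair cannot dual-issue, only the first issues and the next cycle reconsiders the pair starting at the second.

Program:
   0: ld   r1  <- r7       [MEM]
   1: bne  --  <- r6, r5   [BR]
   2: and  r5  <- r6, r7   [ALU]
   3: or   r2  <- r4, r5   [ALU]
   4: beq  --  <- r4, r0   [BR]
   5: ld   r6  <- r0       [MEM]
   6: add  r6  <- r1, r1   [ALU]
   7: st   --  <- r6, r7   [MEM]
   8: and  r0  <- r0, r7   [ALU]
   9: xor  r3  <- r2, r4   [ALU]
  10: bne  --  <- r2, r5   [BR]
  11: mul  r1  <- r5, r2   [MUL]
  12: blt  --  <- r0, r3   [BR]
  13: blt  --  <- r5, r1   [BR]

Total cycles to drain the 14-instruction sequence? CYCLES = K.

c0: i0/i1 ld;bne  pair
c1: i2 and  RAW r5
c2: i3/i4 or;beq  pair
c3: i5 ld  WAW r6
c4: i6 add  RAW r6
c5: i7/i8 st;and  pair
c6: i9/i10 xor;bne  pair
c7: i11 mul  no-port MUL/BR
c8: i12 blt  no-port BR/BR
c9: i13 blt  tail

CYCLES = 10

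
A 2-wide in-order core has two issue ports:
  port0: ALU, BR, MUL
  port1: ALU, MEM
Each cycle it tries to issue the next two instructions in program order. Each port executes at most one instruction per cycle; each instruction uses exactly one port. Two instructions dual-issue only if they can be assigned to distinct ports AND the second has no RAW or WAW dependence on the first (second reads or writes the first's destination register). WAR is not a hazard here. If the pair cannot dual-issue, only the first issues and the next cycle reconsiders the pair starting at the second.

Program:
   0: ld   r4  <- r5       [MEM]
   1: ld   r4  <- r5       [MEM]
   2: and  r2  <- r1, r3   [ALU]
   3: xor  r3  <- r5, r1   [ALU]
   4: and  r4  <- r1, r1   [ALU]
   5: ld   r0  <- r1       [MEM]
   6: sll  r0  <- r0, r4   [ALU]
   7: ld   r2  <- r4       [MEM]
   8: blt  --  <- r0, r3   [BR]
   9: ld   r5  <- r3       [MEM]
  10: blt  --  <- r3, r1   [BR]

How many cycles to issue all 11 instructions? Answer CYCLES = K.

CYCLES = 7

0. ld @i0  | no-port MEM/MEM
1. ld/and @i1+i2  | 2-wide
2. xor/and @i3+i4  | 2-wide
3. ld @i5  | RAW+WAW r0
4. sll/ld @i6+i7  | 2-wide
5. blt/ld @i8+i9  | 2-wide
6. blt @i10  | tail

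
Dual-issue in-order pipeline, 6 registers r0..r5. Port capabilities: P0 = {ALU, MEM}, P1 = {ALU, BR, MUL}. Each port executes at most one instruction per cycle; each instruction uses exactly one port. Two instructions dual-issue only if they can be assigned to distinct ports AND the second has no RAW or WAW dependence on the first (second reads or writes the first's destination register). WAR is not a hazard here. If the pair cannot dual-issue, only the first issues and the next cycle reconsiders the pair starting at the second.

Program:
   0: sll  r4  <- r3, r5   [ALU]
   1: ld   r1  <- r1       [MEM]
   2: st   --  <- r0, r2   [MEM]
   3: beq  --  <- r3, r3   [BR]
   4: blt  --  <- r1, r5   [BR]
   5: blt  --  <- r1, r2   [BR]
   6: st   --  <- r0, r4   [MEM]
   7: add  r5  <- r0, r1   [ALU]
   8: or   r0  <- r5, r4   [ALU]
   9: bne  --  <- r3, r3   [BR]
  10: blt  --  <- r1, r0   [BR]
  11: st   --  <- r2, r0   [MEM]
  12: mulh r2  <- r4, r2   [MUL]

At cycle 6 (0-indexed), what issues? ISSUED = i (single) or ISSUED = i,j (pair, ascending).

#0 head=0: sll.ALU ld.MEM i0&i1 pair
#1 head=2: st.MEM beq.BR i2&i3 pair
#2 head=4: blt.BR i4 no-port BR/BR
#3 head=5: blt.BR st.MEM i5&i6 pair
#4 head=7: add.ALU i7 RAW r5
#5 head=8: or.ALU bne.BR i8&i9 pair
#6 head=10: blt.BR st.MEM i10&i11 pair
#7 head=12: mulh.MUL i12 tail

ISSUED = 10,11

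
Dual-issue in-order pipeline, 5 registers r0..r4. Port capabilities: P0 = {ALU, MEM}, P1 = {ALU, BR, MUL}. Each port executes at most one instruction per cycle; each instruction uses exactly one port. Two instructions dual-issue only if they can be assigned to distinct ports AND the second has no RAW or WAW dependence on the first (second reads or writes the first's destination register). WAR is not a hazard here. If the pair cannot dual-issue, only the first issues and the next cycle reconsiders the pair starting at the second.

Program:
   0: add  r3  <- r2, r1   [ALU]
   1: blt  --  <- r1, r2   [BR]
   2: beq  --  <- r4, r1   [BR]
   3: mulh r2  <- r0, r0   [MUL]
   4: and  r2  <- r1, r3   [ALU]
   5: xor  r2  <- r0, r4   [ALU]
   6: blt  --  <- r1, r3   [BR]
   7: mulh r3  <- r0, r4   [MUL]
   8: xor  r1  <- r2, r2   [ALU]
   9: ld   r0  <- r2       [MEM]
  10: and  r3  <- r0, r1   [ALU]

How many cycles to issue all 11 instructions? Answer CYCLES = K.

CYCLES = 8

c0: i0&i1 add.ALU+blt.BR  pair
c1: i2 beq.BR  no-port BR/MUL
c2: i3 mulh.MUL  WAW r2
c3: i4 and.ALU  WAW r2
c4: i5&i6 xor.ALU+blt.BR  pair
c5: i7&i8 mulh.MUL+xor.ALU  pair
c6: i9 ld.MEM  RAW r0
c7: i10 and.ALU  tail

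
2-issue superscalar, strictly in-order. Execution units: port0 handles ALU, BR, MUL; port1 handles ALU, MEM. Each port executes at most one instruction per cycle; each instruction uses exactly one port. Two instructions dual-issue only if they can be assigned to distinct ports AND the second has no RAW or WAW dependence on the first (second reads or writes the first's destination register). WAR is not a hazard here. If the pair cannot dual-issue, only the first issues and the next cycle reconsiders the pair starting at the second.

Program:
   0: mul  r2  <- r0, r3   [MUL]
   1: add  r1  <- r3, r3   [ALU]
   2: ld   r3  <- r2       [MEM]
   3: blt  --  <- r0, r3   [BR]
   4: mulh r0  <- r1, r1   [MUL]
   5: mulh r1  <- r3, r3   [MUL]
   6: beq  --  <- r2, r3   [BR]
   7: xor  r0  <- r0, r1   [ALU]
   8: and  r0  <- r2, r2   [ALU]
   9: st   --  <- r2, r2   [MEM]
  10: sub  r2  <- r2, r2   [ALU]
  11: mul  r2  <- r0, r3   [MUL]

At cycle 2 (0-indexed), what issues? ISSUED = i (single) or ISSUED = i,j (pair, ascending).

#0 head=0: mul.MUL;add.ALU i0,i1 2-wide
#1 head=2: ld.MEM i2 RAW r3
#2 head=3: blt.BR i3 no-port BR/MUL
#3 head=4: mulh.MUL i4 no-port MUL/MUL
#4 head=5: mulh.MUL i5 no-port MUL/BR
#5 head=6: beq.BR;xor.ALU i6,i7 2-wide
#6 head=8: and.ALU;st.MEM i8,i9 2-wide
#7 head=10: sub.ALU i10 WAW r2
#8 head=11: mul.MUL i11 tail

ISSUED = 3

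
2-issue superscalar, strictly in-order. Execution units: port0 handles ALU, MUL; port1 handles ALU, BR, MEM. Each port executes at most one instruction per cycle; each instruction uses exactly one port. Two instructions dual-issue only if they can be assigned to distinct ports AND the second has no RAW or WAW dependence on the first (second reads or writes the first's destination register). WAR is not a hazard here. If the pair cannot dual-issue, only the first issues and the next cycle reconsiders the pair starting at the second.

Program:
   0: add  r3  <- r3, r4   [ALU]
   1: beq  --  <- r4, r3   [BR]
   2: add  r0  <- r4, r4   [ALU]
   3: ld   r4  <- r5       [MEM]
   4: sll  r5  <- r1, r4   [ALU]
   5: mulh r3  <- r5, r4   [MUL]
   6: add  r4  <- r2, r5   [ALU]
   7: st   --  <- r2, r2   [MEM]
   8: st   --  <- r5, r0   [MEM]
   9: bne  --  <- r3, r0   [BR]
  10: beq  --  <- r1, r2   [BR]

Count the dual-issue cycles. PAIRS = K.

  cy0 -> i0 (add.ALU) RAW r3
  cy1 -> i1&i2 (beq.BR+add.ALU) dual
  cy2 -> i3 (ld.MEM) RAW r4
  cy3 -> i4 (sll.ALU) RAW r5
  cy4 -> i5&i6 (mulh.MUL+add.ALU) dual
  cy5 -> i7 (st.MEM) no-port MEM/MEM
  cy6 -> i8 (st.MEM) no-port MEM/BR
  cy7 -> i9 (bne.BR) no-port BR/BR
  cy8 -> i10 (beq.BR) tail

PAIRS = 2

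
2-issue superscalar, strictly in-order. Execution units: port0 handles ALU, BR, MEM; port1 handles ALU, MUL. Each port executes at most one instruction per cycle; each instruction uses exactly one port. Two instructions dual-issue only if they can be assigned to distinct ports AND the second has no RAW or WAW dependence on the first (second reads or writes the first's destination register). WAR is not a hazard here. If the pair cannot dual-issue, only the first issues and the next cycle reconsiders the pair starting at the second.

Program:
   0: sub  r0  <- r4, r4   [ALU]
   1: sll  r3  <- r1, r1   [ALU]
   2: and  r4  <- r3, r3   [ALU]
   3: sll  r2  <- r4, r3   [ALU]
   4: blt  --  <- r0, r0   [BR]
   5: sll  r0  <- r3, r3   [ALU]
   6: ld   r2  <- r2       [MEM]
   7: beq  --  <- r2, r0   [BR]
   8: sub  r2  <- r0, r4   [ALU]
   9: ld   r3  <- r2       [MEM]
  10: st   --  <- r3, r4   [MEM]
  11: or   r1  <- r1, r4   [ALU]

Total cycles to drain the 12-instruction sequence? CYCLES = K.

0. sub.ALU/sll.ALU @i0/i1  | 2-wide
1. and.ALU @i2  | RAW r4
2. sll.ALU/blt.BR @i3/i4  | 2-wide
3. sll.ALU/ld.MEM @i5/i6  | 2-wide
4. beq.BR/sub.ALU @i7/i8  | 2-wide
5. ld.MEM @i9  | no-port MEM/MEM
6. st.MEM/or.ALU @i10/i11  | 2-wide

CYCLES = 7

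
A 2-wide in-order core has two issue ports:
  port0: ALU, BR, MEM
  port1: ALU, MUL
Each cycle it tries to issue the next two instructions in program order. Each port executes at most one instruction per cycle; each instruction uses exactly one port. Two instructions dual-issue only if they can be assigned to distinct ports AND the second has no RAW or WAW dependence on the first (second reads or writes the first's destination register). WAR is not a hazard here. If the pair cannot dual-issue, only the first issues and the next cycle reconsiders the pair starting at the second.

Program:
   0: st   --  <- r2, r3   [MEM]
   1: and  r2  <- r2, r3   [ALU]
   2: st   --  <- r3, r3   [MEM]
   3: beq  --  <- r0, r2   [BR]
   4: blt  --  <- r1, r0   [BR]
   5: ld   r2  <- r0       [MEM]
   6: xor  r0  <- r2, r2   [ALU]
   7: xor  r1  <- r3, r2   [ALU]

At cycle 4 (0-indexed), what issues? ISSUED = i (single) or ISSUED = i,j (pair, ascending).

ISSUED = 5

c0: i0&i1 st/and  2-wide
c1: i2 st  no-port MEM/BR
c2: i3 beq  no-port BR/BR
c3: i4 blt  no-port BR/MEM
c4: i5 ld  RAW r2
c5: i6&i7 xor/xor  2-wide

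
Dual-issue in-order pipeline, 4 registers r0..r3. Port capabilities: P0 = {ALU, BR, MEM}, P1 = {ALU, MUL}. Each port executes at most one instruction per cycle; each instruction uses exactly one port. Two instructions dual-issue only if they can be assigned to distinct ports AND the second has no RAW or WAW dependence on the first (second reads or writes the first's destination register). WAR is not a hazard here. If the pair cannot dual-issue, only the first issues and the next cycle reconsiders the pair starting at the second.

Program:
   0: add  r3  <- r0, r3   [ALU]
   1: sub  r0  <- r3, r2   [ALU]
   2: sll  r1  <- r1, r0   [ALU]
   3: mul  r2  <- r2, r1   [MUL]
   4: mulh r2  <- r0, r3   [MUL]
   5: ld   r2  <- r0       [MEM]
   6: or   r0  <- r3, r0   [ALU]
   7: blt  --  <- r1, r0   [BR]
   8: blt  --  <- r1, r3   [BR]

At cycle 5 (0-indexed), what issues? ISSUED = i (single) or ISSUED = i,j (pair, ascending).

c0: i0 add  RAW r3
c1: i1 sub  RAW r0
c2: i2 sll  RAW r1
c3: i3 mul  no-port MUL/MUL
c4: i4 mulh  WAW r2
c5: i5+i6 ld or  dual
c6: i7 blt  no-port BR/BR
c7: i8 blt  tail

ISSUED = 5,6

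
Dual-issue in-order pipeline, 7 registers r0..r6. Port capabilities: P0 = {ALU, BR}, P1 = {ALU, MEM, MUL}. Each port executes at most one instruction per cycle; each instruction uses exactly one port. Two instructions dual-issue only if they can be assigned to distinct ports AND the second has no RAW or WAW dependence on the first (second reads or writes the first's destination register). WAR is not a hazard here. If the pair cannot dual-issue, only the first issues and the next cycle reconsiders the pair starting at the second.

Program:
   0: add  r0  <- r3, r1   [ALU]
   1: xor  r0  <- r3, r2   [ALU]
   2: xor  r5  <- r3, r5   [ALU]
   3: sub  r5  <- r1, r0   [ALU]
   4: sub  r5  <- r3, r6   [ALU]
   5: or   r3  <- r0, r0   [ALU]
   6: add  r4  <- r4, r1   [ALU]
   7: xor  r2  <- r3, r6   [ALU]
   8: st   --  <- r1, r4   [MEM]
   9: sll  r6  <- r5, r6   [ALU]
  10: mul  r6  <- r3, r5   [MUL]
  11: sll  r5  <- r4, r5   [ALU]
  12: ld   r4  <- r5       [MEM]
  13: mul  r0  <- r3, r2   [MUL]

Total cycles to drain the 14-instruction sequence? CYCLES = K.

CYCLES = 9

t=0 i0:add ; WAW r0
t=1 i1/i2:xor/xor ; 2-wide
t=2 i3:sub ; WAW r5
t=3 i4/i5:sub/or ; 2-wide
t=4 i6/i7:add/xor ; 2-wide
t=5 i8/i9:st/sll ; 2-wide
t=6 i10/i11:mul/sll ; 2-wide
t=7 i12:ld ; no-port MEM/MUL
t=8 i13:mul ; tail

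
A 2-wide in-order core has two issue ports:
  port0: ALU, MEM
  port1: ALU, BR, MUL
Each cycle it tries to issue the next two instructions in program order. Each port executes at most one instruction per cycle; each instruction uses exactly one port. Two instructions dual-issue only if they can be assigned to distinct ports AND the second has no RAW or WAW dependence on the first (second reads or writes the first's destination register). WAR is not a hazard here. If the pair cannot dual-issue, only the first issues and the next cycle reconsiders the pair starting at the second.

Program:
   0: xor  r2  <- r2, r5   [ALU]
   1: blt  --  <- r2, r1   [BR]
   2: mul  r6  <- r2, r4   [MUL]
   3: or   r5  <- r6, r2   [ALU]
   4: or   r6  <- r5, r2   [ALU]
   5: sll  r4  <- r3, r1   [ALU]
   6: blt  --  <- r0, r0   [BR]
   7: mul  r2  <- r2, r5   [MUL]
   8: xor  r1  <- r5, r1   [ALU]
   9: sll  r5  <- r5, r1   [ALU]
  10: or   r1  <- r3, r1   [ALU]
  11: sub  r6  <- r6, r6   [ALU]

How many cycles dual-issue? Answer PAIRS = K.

c0: i0 xor.ALU  RAW r2
c1: i1 blt.BR  no-port BR/MUL
c2: i2 mul.MUL  RAW r6
c3: i3 or.ALU  RAW r5
c4: i4&i5 or.ALU/sll.ALU  2-wide
c5: i6 blt.BR  no-port BR/MUL
c6: i7&i8 mul.MUL/xor.ALU  2-wide
c7: i9&i10 sll.ALU/or.ALU  2-wide
c8: i11 sub.ALU  tail

PAIRS = 3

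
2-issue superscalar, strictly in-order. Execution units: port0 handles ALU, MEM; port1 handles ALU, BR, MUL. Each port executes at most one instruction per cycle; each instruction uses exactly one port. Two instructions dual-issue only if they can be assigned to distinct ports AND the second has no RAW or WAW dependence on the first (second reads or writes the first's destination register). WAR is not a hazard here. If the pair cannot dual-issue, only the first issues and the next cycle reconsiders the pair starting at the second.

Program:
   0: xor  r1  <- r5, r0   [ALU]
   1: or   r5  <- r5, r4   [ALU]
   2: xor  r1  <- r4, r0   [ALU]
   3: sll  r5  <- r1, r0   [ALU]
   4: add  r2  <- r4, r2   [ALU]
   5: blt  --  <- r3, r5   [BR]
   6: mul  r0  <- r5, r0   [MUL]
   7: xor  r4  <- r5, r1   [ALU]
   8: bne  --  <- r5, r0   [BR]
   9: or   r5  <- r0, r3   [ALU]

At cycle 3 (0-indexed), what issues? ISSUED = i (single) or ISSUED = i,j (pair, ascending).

ISSUED = 5

#0 head=0: xor.ALU;or.ALU i0+i1 2-wide
#1 head=2: xor.ALU i2 RAW r1
#2 head=3: sll.ALU;add.ALU i3+i4 2-wide
#3 head=5: blt.BR i5 no-port BR/MUL
#4 head=6: mul.MUL;xor.ALU i6+i7 2-wide
#5 head=8: bne.BR;or.ALU i8+i9 2-wide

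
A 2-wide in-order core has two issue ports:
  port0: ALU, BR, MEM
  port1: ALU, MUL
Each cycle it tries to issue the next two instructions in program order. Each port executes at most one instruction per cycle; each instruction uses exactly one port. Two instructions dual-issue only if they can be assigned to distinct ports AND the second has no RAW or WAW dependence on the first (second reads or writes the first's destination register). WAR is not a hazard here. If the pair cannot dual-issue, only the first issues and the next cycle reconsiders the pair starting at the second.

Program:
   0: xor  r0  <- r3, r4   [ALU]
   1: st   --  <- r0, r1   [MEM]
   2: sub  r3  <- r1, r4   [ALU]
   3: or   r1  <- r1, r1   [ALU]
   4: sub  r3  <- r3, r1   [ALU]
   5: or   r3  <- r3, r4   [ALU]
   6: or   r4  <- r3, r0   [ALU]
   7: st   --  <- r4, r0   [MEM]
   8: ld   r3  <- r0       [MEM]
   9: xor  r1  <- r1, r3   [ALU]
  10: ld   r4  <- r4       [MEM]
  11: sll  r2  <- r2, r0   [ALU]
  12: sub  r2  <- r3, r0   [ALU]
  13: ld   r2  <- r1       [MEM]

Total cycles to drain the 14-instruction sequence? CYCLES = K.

CYCLES = 12

c0: i0 xor.ALU  RAW r0
c1: i1/i2 st.MEM/sub.ALU  2-wide
c2: i3 or.ALU  RAW r1
c3: i4 sub.ALU  RAW+WAW r3
c4: i5 or.ALU  RAW r3
c5: i6 or.ALU  RAW r4
c6: i7 st.MEM  no-port MEM/MEM
c7: i8 ld.MEM  RAW r3
c8: i9/i10 xor.ALU/ld.MEM  2-wide
c9: i11 sll.ALU  WAW r2
c10: i12 sub.ALU  WAW r2
c11: i13 ld.MEM  tail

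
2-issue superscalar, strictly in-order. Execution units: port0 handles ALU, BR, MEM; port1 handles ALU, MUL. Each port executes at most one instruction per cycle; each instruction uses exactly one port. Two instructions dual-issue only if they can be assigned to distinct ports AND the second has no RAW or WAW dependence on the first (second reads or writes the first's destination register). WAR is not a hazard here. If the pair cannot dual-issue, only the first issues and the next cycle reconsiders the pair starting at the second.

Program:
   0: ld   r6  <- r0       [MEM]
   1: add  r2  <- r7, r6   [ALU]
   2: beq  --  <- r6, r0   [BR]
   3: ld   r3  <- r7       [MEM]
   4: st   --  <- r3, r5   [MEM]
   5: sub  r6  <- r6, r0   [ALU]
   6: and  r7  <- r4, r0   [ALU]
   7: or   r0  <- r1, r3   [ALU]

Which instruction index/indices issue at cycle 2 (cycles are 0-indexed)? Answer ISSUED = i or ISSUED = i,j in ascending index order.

ISSUED = 3

0. ld @i0  | RAW r6
1. add+beq @i1/i2  | pair
2. ld @i3  | no-port MEM/MEM
3. st+sub @i4/i5  | pair
4. and+or @i6/i7  | pair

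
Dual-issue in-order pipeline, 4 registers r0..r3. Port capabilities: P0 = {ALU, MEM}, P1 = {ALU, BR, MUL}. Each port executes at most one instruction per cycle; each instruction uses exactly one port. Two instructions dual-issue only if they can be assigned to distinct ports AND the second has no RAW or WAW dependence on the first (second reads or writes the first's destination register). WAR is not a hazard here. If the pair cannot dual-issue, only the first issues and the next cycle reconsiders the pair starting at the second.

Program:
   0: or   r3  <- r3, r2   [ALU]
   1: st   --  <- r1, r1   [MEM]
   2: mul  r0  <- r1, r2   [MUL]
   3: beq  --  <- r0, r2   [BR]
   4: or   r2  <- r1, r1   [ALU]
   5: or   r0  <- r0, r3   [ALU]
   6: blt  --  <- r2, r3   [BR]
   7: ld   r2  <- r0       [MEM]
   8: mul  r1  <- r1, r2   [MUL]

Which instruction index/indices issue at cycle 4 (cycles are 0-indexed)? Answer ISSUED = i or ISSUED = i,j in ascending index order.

  cy0 -> i0+i1 (or;st) pair
  cy1 -> i2 (mul) no-port MUL/BR
  cy2 -> i3+i4 (beq;or) pair
  cy3 -> i5+i6 (or;blt) pair
  cy4 -> i7 (ld) RAW r2
  cy5 -> i8 (mul) tail

ISSUED = 7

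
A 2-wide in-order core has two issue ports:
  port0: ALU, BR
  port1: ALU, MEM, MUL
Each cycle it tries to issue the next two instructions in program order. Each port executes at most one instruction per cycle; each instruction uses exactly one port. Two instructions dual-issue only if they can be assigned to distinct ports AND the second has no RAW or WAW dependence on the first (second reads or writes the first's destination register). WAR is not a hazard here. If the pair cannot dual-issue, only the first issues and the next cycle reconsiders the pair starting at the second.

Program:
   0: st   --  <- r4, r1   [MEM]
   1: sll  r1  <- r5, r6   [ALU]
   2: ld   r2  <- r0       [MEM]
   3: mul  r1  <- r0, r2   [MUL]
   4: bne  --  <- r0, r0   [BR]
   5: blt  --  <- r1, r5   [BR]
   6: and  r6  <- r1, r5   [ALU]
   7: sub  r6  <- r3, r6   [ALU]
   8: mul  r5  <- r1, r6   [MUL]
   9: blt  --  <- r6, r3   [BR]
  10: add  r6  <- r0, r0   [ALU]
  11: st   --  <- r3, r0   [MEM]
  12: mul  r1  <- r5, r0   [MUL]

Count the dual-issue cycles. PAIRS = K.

#0 head=0: st.MEM;sll.ALU i0+i1 pair
#1 head=2: ld.MEM i2 no-port MEM/MUL
#2 head=3: mul.MUL;bne.BR i3+i4 pair
#3 head=5: blt.BR;and.ALU i5+i6 pair
#4 head=7: sub.ALU i7 RAW r6
#5 head=8: mul.MUL;blt.BR i8+i9 pair
#6 head=10: add.ALU;st.MEM i10+i11 pair
#7 head=12: mul.MUL i12 tail

PAIRS = 5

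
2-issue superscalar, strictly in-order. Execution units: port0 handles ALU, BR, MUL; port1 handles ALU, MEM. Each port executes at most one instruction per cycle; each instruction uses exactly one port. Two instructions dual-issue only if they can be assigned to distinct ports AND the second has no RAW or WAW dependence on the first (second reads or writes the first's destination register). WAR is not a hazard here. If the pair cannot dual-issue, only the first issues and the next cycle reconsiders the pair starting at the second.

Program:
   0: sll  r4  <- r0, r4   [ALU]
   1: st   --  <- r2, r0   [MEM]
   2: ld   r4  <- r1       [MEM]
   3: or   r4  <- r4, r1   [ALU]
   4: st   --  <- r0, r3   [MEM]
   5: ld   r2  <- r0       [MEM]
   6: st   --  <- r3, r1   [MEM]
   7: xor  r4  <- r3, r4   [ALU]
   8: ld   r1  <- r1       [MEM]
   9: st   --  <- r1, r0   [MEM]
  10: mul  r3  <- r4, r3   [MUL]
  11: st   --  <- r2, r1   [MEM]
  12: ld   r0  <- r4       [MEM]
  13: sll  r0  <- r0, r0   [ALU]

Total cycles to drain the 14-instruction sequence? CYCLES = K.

CYCLES = 10

c0: i0&i1 sll/st  2-wide
c1: i2 ld  RAW+WAW r4
c2: i3&i4 or/st  2-wide
c3: i5 ld  no-port MEM/MEM
c4: i6&i7 st/xor  2-wide
c5: i8 ld  no-port MEM/MEM
c6: i9&i10 st/mul  2-wide
c7: i11 st  no-port MEM/MEM
c8: i12 ld  RAW+WAW r0
c9: i13 sll  tail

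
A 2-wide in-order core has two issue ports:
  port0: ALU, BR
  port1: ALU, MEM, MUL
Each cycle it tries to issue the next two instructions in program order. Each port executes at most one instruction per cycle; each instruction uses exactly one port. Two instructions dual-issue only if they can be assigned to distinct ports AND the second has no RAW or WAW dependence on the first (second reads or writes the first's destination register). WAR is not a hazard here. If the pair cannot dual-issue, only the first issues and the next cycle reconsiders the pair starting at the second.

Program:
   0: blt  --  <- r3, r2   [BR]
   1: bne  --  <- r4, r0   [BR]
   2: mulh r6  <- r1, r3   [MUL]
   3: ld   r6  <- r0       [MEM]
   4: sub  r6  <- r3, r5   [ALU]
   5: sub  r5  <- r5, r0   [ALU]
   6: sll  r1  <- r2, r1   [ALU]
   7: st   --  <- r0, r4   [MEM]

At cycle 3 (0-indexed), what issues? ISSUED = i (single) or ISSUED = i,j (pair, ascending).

ISSUED = 4,5

  cy0 -> i0 (blt.BR) no-port BR/BR
  cy1 -> i1+i2 (bne.BR mulh.MUL) pair
  cy2 -> i3 (ld.MEM) WAW r6
  cy3 -> i4+i5 (sub.ALU sub.ALU) pair
  cy4 -> i6+i7 (sll.ALU st.MEM) pair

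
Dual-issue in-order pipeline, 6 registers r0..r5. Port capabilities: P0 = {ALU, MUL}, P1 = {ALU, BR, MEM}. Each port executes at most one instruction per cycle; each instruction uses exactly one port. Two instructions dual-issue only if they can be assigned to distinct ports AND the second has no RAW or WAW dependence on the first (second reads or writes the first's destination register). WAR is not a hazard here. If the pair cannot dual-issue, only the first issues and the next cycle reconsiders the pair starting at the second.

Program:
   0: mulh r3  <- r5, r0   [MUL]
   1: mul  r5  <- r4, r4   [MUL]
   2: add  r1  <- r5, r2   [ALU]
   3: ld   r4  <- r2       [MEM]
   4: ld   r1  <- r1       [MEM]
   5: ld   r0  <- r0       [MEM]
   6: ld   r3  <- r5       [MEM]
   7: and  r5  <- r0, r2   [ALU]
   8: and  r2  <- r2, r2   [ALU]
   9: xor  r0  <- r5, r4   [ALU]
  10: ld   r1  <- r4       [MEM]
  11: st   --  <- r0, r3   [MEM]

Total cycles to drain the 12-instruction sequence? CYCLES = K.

t=0 i0:mulh ; no-port MUL/MUL
t=1 i1:mul ; RAW r5
t=2 i2,i3:add ld ; dual
t=3 i4:ld ; no-port MEM/MEM
t=4 i5:ld ; no-port MEM/MEM
t=5 i6,i7:ld and ; dual
t=6 i8,i9:and xor ; dual
t=7 i10:ld ; no-port MEM/MEM
t=8 i11:st ; tail

CYCLES = 9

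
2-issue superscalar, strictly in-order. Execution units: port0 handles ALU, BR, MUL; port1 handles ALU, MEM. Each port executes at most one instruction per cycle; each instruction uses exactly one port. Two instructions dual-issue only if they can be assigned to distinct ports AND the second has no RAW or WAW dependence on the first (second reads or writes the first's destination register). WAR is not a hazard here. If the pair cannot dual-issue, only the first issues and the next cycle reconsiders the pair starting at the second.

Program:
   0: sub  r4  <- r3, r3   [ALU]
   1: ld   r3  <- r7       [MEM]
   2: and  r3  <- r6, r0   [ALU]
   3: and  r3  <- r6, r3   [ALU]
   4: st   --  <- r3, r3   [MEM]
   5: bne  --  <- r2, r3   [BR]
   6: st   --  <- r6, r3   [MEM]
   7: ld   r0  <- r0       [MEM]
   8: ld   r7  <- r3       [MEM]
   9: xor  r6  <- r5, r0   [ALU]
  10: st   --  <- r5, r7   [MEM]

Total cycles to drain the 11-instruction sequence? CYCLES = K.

CYCLES = 8

#0 head=0: sub.ALU+ld.MEM i0,i1 pair
#1 head=2: and.ALU i2 RAW+WAW r3
#2 head=3: and.ALU i3 RAW r3
#3 head=4: st.MEM+bne.BR i4,i5 pair
#4 head=6: st.MEM i6 no-port MEM/MEM
#5 head=7: ld.MEM i7 no-port MEM/MEM
#6 head=8: ld.MEM+xor.ALU i8,i9 pair
#7 head=10: st.MEM i10 tail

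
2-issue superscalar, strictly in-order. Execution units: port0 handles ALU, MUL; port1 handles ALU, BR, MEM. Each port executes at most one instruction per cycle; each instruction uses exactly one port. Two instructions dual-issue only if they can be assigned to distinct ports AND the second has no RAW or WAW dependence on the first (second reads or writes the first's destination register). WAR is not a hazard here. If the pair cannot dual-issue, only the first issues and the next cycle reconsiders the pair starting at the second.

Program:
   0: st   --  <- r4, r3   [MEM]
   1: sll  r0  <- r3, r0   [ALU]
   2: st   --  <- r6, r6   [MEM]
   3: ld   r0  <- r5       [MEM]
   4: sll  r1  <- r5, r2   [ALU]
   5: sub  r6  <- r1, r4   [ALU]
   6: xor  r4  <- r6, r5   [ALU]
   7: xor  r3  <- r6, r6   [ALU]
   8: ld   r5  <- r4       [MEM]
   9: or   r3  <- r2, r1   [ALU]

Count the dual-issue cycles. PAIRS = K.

c0: i0+i1 st.MEM/sll.ALU  dual
c1: i2 st.MEM  no-port MEM/MEM
c2: i3+i4 ld.MEM/sll.ALU  dual
c3: i5 sub.ALU  RAW r6
c4: i6+i7 xor.ALU/xor.ALU  dual
c5: i8+i9 ld.MEM/or.ALU  dual

PAIRS = 4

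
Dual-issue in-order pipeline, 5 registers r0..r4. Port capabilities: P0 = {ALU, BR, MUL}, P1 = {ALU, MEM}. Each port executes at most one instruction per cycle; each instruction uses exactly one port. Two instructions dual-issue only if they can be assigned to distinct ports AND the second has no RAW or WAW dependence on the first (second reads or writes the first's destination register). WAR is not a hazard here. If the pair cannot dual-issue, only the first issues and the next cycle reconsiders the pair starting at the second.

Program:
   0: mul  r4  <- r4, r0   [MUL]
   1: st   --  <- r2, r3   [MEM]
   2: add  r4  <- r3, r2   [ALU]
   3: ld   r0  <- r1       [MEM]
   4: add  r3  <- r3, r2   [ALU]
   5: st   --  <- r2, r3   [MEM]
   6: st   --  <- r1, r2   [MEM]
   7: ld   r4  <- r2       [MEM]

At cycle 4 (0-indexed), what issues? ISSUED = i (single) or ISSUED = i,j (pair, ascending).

0. mul.MUL;st.MEM @i0/i1  | dual
1. add.ALU;ld.MEM @i2/i3  | dual
2. add.ALU @i4  | RAW r3
3. st.MEM @i5  | no-port MEM/MEM
4. st.MEM @i6  | no-port MEM/MEM
5. ld.MEM @i7  | tail

ISSUED = 6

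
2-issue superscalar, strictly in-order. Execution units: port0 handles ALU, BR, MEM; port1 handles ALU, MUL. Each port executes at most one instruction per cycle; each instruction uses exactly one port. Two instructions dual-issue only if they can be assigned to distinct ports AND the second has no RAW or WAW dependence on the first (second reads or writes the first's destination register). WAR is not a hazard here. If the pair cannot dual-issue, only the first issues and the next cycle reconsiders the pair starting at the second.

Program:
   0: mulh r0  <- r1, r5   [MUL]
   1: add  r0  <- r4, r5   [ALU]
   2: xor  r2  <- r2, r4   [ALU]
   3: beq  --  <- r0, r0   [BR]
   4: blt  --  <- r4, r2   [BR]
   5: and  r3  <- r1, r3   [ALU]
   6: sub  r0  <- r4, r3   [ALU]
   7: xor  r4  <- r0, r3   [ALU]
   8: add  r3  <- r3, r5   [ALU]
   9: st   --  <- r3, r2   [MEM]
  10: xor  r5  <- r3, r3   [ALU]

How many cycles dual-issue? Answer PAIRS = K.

PAIRS = 4

[0] i0  mulh.MUL  -- WAW r0
[1] i1&i2  add.ALU/xor.ALU  -- 2-wide
[2] i3  beq.BR  -- no-port BR/BR
[3] i4&i5  blt.BR/and.ALU  -- 2-wide
[4] i6  sub.ALU  -- RAW r0
[5] i7&i8  xor.ALU/add.ALU  -- 2-wide
[6] i9&i10  st.MEM/xor.ALU  -- 2-wide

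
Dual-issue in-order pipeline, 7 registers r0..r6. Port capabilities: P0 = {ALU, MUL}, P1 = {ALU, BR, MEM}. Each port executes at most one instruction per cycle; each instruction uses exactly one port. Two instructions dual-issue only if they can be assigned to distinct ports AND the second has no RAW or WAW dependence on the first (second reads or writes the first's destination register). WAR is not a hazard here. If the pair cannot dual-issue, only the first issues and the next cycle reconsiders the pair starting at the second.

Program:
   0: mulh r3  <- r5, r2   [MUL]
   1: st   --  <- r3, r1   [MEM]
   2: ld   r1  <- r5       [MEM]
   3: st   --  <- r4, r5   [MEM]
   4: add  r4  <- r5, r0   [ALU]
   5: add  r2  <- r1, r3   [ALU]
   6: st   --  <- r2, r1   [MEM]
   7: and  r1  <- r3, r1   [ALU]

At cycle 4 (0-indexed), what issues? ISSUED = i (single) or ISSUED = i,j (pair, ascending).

  cy0 -> i0 (mulh) RAW r3
  cy1 -> i1 (st) no-port MEM/MEM
  cy2 -> i2 (ld) no-port MEM/MEM
  cy3 -> i3&i4 (st add) pair
  cy4 -> i5 (add) RAW r2
  cy5 -> i6&i7 (st and) pair

ISSUED = 5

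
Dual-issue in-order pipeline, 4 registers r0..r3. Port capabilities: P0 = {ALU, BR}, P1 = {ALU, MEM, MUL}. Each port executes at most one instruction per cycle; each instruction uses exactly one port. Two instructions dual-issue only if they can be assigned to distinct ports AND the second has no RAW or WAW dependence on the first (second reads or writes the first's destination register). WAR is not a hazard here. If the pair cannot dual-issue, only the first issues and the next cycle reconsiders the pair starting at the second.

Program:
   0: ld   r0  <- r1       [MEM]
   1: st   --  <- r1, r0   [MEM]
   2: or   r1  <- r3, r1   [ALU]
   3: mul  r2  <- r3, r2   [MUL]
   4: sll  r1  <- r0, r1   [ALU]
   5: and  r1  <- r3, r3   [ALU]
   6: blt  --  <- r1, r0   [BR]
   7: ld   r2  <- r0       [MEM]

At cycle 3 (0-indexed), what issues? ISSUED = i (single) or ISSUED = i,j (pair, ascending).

ISSUED = 5

c0: i0 ld  no-port MEM/MEM
c1: i1&i2 st;or  pair
c2: i3&i4 mul;sll  pair
c3: i5 and  RAW r1
c4: i6&i7 blt;ld  pair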